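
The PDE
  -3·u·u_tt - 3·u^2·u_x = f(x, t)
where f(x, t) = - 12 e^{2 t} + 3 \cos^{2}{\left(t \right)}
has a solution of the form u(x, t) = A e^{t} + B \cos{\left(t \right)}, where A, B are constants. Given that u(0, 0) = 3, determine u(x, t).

Answer: u(x, t) = 2 e^{t} + \cos{\left(t \right)}

Derivation:
Substitute the ansatz u = A e^{t} + B \cos{\left(t \right)} into the left-hand side.
Derivatives of the ansatz:
  u_tt = A e^{t} - B \cos{\left(t \right)}
  u_x = 0
Term by term:
  -3·u·u_tt = - 3 A^{2} e^{2 t} + 3 B^{2} \cos^{2}{\left(t \right)}
  -3·u^2·u_x = 0
So the left-hand side equals
  - 3 A^{2} e^{2 t} + 3 B^{2} \cos^{2}{\left(t \right)}
This must equal f(x, t) = - 12 e^{2 t} + 3 \cos^{2}{\left(t \right)} identically.
Matching coefficients of the independent functions:
  [e^{2 t}]:  - 3 A^{2} = -12
  [\cos^{2}{\left(t \right)}]:  3 B^{2} = 3
These equations allow (A, B) = (-2, -1) or (-2, 1) or (2, -1) or (2, 1).
Impose the point condition(s):
  u(0, 0) = 3  ⟹  A + B = 3
Only A = 2, B = 1 satisfies everything.
Hence u(x, t) = 2 e^{t} + \cos{\left(t \right)}.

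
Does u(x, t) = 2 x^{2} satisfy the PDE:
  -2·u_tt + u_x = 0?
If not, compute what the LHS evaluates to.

Answer: No, the LHS evaluates to 4 x

Derivation:
Evaluate each term of the left-hand side for u = 2 x^{2}.
Derivatives:
  u_tt = 0
  u_x = 4 x
Terms:
  -2·u_tt = 0
  u_x = 4 x
Sum: LHS = 4 x
Given right-hand side: 0. Difference LHS − RHS = 4 x ≠ 0, so u is not a solution.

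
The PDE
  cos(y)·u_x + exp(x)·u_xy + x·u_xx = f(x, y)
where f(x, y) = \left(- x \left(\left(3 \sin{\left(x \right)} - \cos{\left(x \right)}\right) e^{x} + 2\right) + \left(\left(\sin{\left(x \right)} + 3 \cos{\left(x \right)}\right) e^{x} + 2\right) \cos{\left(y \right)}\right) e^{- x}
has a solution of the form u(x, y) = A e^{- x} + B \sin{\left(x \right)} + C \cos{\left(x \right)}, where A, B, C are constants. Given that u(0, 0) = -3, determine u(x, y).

Answer: u(x, y) = 3 \sin{\left(x \right)} - \cos{\left(x \right)} - 2 e^{- x}

Derivation:
Substitute the ansatz u = A e^{- x} + B \sin{\left(x \right)} + C \cos{\left(x \right)} into the left-hand side.
Derivatives of the ansatz:
  u_x = - A e^{- x} + B \cos{\left(x \right)} - C \sin{\left(x \right)}
  u_xy = 0
  u_xx = A e^{- x} - B \sin{\left(x \right)} - C \cos{\left(x \right)}
Term by term:
  cos(y)·u_x = - A e^{- x} \cos{\left(y \right)} + B \cos{\left(x \right)} \cos{\left(y \right)} - C \sin{\left(x \right)} \cos{\left(y \right)}
  exp(x)·u_xy = 0
  x·u_xx = A x e^{- x} - B x \sin{\left(x \right)} - C x \cos{\left(x \right)}
So the left-hand side equals
  A x e^{- x} - A e^{- x} \cos{\left(y \right)} - B x \sin{\left(x \right)} + B \cos{\left(x \right)} \cos{\left(y \right)} - C x \cos{\left(x \right)} - C \sin{\left(x \right)} \cos{\left(y \right)}
This must equal f(x, y) identically; expanded, f = - 3 x \sin{\left(x \right)} + x \cos{\left(x \right)} - 2 x e^{- x} + \sin{\left(x \right)} \cos{\left(y \right)} + 3 \cos{\left(x \right)} \cos{\left(y \right)} + 2 e^{- x} \cos{\left(y \right)}.
Matching coefficients of the independent functions:
  [x e^{- x}]:  A = -2
  [x \sin{\left(x \right)}]:  - B = -3
  [x \cos{\left(x \right)}, \sin{\left(x \right)} \cos{\left(y \right)}]:  - C = 1
  [e^{- x} \cos{\left(y \right)}]:  - A = 2
  [\cos{\left(x \right)} \cos{\left(y \right)}]:  B = 3
Solving: A = -2, B = 3, C = -1.
Check against the point condition:
  u(0, 0) = -3  ⟹  A + C = -3  ✓
Hence u(x, y) = 3 \sin{\left(x \right)} - \cos{\left(x \right)} - 2 e^{- x}.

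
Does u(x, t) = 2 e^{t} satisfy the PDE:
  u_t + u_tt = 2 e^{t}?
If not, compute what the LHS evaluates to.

Evaluate each term of the left-hand side for u = 2 e^{t}.
Derivatives:
  u_t = 2 e^{t}
  u_tt = 2 e^{t}
Terms:
  u_t = 2 e^{t}
  u_tt = 2 e^{t}
Sum: LHS = 4 e^{t}
Given right-hand side: 2 e^{t}. Difference LHS − RHS = 2 e^{t} ≠ 0, so u is not a solution.

Answer: No, the LHS evaluates to 4 e^{t}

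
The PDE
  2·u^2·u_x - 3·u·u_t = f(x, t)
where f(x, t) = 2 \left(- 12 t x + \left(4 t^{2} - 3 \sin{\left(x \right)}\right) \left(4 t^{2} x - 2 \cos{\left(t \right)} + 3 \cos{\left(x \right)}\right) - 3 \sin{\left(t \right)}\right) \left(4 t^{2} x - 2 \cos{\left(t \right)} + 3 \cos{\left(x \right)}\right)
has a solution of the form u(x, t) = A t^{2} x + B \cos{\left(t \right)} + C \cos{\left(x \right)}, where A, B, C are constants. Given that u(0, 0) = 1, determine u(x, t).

Substitute the ansatz u = A t^{2} x + B \cos{\left(t \right)} + C \cos{\left(x \right)} into the left-hand side.
Derivatives of the ansatz:
  u_x = A t^{2} - C \sin{\left(x \right)}
  u_t = 2 A t x - B \sin{\left(t \right)}
Term by term:
  2·u^2·u_x = 2 A^{3} t^{6} x^{2} + 4 A^{2} B t^{4} x \cos{\left(t \right)} - 2 A^{2} C t^{4} x^{2} \sin{\left(x \right)} + 4 A^{2} C t^{4} x \cos{\left(x \right)} + 2 A B^{2} t^{2} \cos^{2}{\left(t \right)} - 4 A B C t^{2} x \sin{\left(x \right)} \cos{\left(t \right)} + 4 A B C t^{2} \cos{\left(t \right)} \cos{\left(x \right)} - 4 A C^{2} t^{2} x \sin{\left(x \right)} \cos{\left(x \right)} + 2 A C^{2} t^{2} \cos^{2}{\left(x \right)} - 2 B^{2} C \sin{\left(x \right)} \cos^{2}{\left(t \right)} - 4 B C^{2} \sin{\left(x \right)} \cos{\left(t \right)} \cos{\left(x \right)} - 2 C^{3} \sin{\left(x \right)} \cos^{2}{\left(x \right)}
  -3·u·u_t = - 6 A^{2} t^{3} x^{2} + 3 A B t^{2} x \sin{\left(t \right)} - 6 A B t x \cos{\left(t \right)} - 6 A C t x \cos{\left(x \right)} + 3 B^{2} \sin{\left(t \right)} \cos{\left(t \right)} + 3 B C \sin{\left(t \right)} \cos{\left(x \right)}
So the left-hand side equals
  2 A^{3} t^{6} x^{2} + 4 A^{2} B t^{4} x \cos{\left(t \right)} - 2 A^{2} C t^{4} x^{2} \sin{\left(x \right)} + 4 A^{2} C t^{4} x \cos{\left(x \right)} - 6 A^{2} t^{3} x^{2} + 2 A B^{2} t^{2} \cos^{2}{\left(t \right)} - 4 A B C t^{2} x \sin{\left(x \right)} \cos{\left(t \right)} + 4 A B C t^{2} \cos{\left(t \right)} \cos{\left(x \right)} + 3 A B t^{2} x \sin{\left(t \right)} - 6 A B t x \cos{\left(t \right)} - 4 A C^{2} t^{2} x \sin{\left(x \right)} \cos{\left(x \right)} + 2 A C^{2} t^{2} \cos^{2}{\left(x \right)} - 6 A C t x \cos{\left(x \right)} - 2 B^{2} C \sin{\left(x \right)} \cos^{2}{\left(t \right)} + 3 B^{2} \sin{\left(t \right)} \cos{\left(t \right)} - 4 B C^{2} \sin{\left(x \right)} \cos{\left(t \right)} \cos{\left(x \right)} + 3 B C \sin{\left(t \right)} \cos{\left(x \right)} - 2 C^{3} \sin{\left(x \right)} \cos^{2}{\left(x \right)}
This must equal f(x, t) identically; expanded, f = 128 t^{6} x^{2} - 96 t^{4} x^{2} \sin{\left(x \right)} - 128 t^{4} x \cos{\left(t \right)} + 192 t^{4} x \cos{\left(x \right)} - 96 t^{3} x^{2} - 24 t^{2} x \sin{\left(t \right)} + 96 t^{2} x \sin{\left(x \right)} \cos{\left(t \right)} - 144 t^{2} x \sin{\left(x \right)} \cos{\left(x \right)} + 32 t^{2} \cos^{2}{\left(t \right)} - 96 t^{2} \cos{\left(t \right)} \cos{\left(x \right)} + 72 t^{2} \cos^{2}{\left(x \right)} + 48 t x \cos{\left(t \right)} - 72 t x \cos{\left(x \right)} + 12 \sin{\left(t \right)} \cos{\left(t \right)} - 18 \sin{\left(t \right)} \cos{\left(x \right)} - 24 \sin{\left(x \right)} \cos^{2}{\left(t \right)} + 72 \sin{\left(x \right)} \cos{\left(t \right)} \cos{\left(x \right)} - 54 \sin{\left(x \right)} \cos^{2}{\left(x \right)}.
Matching coefficients of the independent functions:
(each divided by its leading coefficient; functions giving the same equation are listed together)
  [t^{2} \cos^{2}{\left(t \right)}]:  A B^{2} - 16 = 0
  [t^{2} \cos^{2}{\left(x \right)}, t^{2} x \sin{\left(x \right)} \cos{\left(x \right)}]:  A C^{2} - 36 = 0
  [t^{3} x^{2}]:  A^{2} - 16 = 0
  [t^{6} x^{2}]:  A^{3} - 64 = 0
  [\sin{\left(t \right)} \cos{\left(t \right)}]:  B^{2} - 4 = 0
  [\sin{\left(t \right)} \cos{\left(x \right)}]:  B C + 6 = 0
  [\sin{\left(x \right)} \cos^{2}{\left(t \right)}]:  B^{2} C - 12 = 0
  [\sin{\left(x \right)} \cos^{2}{\left(x \right)}]:  C^{3} - 27 = 0
  [t x \cos{\left(t \right)}, t^{2} x \sin{\left(t \right)}]:  A B + 8 = 0
  [t x \cos{\left(x \right)}]:  A C - 12 = 0
  [t^{2} \cos{\left(t \right)} \cos{\left(x \right)}, t^{2} x \sin{\left(x \right)} \cos{\left(t \right)}]:  A B C + 24 = 0
  [t^{4} x \cos{\left(t \right)}]:  A^{2} B + 32 = 0
  [t^{4} x \cos{\left(x \right)}, t^{4} x^{2} \sin{\left(x \right)}]:  A^{2} C - 48 = 0
  [\sin{\left(x \right)} \cos{\left(t \right)} \cos{\left(x \right)}]:  B C^{2} + 18 = 0
Solving: A = 4, B = -2, C = 3.
Check against the point condition:
  u(0, 0) = 1  ⟹  B + C = 1  ✓
Hence u(x, t) = 4 t^{2} x - 2 \cos{\left(t \right)} + 3 \cos{\left(x \right)}.

Answer: u(x, t) = 4 t^{2} x - 2 \cos{\left(t \right)} + 3 \cos{\left(x \right)}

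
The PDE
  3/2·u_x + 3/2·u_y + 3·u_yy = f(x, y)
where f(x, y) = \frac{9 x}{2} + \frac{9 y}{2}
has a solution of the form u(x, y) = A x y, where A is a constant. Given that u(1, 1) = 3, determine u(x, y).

Substitute the ansatz u = A x y into the left-hand side.
Derivatives of the ansatz:
  u_x = A y
  u_y = A x
  u_yy = 0
Term by term:
  3/2·u_x = \frac{3 A y}{2}
  3/2·u_y = \frac{3 A x}{2}
  3·u_yy = 0
So the left-hand side equals
  \frac{3 A x}{2} + \frac{3 A y}{2}
This must equal f(x, y) = \frac{9 x}{2} + \frac{9 y}{2} identically.
Matching coefficients of the independent functions:
  [x, y]:  \frac{3 A}{2} = \frac{9}{2}
Solving: A = 3.
Check against the point condition:
  u(1, 1) = 3  ⟹  A = 3  ✓
Hence u(x, y) = 3 x y.

Answer: u(x, y) = 3 x y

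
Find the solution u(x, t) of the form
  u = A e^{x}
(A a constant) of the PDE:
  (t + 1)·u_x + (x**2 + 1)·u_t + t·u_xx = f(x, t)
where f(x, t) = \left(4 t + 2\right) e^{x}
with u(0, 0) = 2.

Substitute the ansatz u = A e^{x} into the left-hand side.
Derivatives of the ansatz:
  u_x = A e^{x}
  u_t = 0
  u_xx = A e^{x}
Term by term:
  (t + 1)·u_x = A t e^{x} + A e^{x}
  (x**2 + 1)·u_t = 0
  t·u_xx = A t e^{x}
So the left-hand side equals
  2 A t e^{x} + A e^{x}
This must equal f(x, t) identically; expanded, f = 4 t e^{x} + 2 e^{x}.
Matching coefficients of the independent functions:
  [t e^{x}]:  2 A = 4
  [e^{x}]:  A = 2
Solving: A = 2.
Check against the point condition:
  u(0, 0) = 2  ⟹  A = 2  ✓
Hence u(x, t) = 2 e^{x}.

Answer: u(x, t) = 2 e^{x}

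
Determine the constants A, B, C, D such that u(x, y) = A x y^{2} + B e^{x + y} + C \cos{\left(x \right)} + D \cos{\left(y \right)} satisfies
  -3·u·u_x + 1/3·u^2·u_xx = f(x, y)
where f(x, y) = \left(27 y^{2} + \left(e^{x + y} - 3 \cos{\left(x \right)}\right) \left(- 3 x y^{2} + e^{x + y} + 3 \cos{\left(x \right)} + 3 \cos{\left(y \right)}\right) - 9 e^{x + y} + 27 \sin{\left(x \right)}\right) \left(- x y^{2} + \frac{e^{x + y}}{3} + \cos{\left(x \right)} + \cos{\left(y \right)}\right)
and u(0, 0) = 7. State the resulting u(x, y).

Answer: u(x, y) = - 3 x y^{2} + e^{x + y} + 3 \cos{\left(x \right)} + 3 \cos{\left(y \right)}

Derivation:
Substitute the ansatz u = A x y^{2} + B e^{x + y} + C \cos{\left(x \right)} + D \cos{\left(y \right)} into the left-hand side.
Derivatives of the ansatz:
  u_x = A y^{2} + B e^{x} e^{y} - C \sin{\left(x \right)}
  u_xx = B e^{x} e^{y} - C \cos{\left(x \right)}
Term by term:
  -3·u·u_x = - 3 A^{2} x y^{4} - 3 A B x y^{2} e^{x} e^{y} - 3 A B y^{2} e^{x} e^{y} + 3 A C x y^{2} \sin{\left(x \right)} - 3 A C y^{2} \cos{\left(x \right)} - 3 A D y^{2} \cos{\left(y \right)} - 3 B^{2} e^{2 x} e^{2 y} + 3 B C e^{x} e^{y} \sin{\left(x \right)} - 3 B C e^{x} e^{y} \cos{\left(x \right)} - 3 B D e^{x} e^{y} \cos{\left(y \right)} + 3 C^{2} \sin{\left(x \right)} \cos{\left(x \right)} + 3 C D \sin{\left(x \right)} \cos{\left(y \right)}
  1/3·u^2·u_xx = \frac{A^{2} B x^{2} y^{4} e^{x} e^{y}}{3} - \frac{A^{2} C x^{2} y^{4} \cos{\left(x \right)}}{3} + \frac{2 A B^{2} x y^{2} e^{2 x} e^{2 y}}{3} + \frac{2 A B D x y^{2} e^{x} e^{y} \cos{\left(y \right)}}{3} - \frac{2 A C^{2} x y^{2} \cos^{2}{\left(x \right)}}{3} - \frac{2 A C D x y^{2} \cos{\left(x \right)} \cos{\left(y \right)}}{3} + \frac{B^{3} e^{3 x} e^{3 y}}{3} + \frac{B^{2} C e^{2 x} e^{2 y} \cos{\left(x \right)}}{3} + \frac{2 B^{2} D e^{2 x} e^{2 y} \cos{\left(y \right)}}{3} - \frac{B C^{2} e^{x} e^{y} \cos^{2}{\left(x \right)}}{3} + \frac{B D^{2} e^{x} e^{y} \cos^{2}{\left(y \right)}}{3} - \frac{C^{3} \cos^{3}{\left(x \right)}}{3} - \frac{2 C^{2} D \cos^{2}{\left(x \right)} \cos{\left(y \right)}}{3} - \frac{C D^{2} \cos{\left(x \right)} \cos^{2}{\left(y \right)}}{3}
Sum these and collect like terms in the independent variables.
This must equal f(x, y) identically; expanded, f = 3 x^{2} y^{4} e^{x} e^{y} - 9 x^{2} y^{4} \cos{\left(x \right)} - 27 x y^{4} - 2 x y^{2} e^{2 x} e^{2 y} - 6 x y^{2} e^{x} e^{y} \cos{\left(y \right)} + 9 x y^{2} e^{x} e^{y} - 27 x y^{2} \sin{\left(x \right)} + 18 x y^{2} \cos^{2}{\left(x \right)} + 18 x y^{2} \cos{\left(x \right)} \cos{\left(y \right)} + 9 y^{2} e^{x} e^{y} + 27 y^{2} \cos{\left(x \right)} + 27 y^{2} \cos{\left(y \right)} + \frac{e^{3 x} e^{3 y}}{3} + e^{2 x} e^{2 y} \cos{\left(x \right)} + 2 e^{2 x} e^{2 y} \cos{\left(y \right)} - 3 e^{2 x} e^{2 y} + 9 e^{x} e^{y} \sin{\left(x \right)} - 3 e^{x} e^{y} \cos^{2}{\left(x \right)} - 9 e^{x} e^{y} \cos{\left(x \right)} + 3 e^{x} e^{y} \cos^{2}{\left(y \right)} - 9 e^{x} e^{y} \cos{\left(y \right)} + 27 \sin{\left(x \right)} \cos{\left(x \right)} + 27 \sin{\left(x \right)} \cos{\left(y \right)} - 9 \cos^{3}{\left(x \right)} - 18 \cos^{2}{\left(x \right)} \cos{\left(y \right)} - 9 \cos{\left(x \right)} \cos^{2}{\left(y \right)}.
Matching coefficients of the independent functions:
(each divided by its leading coefficient; functions giving the same equation are listed together)
  [x y^{4}]:  A^{2} - 9 = 0
  [y^{2} \cos{\left(x \right)}, x y^{2} \sin{\left(x \right)}]:  A C + 9 = 0
  [y^{2} \cos{\left(y \right)}]:  A D + 9 = 0
  [e^{2 x} e^{2 y}]:  B^{2} - 1 = 0
  [e^{3 x} e^{3 y}]:  B^{3} - 1 = 0
  [\sin{\left(x \right)} \cos{\left(x \right)}]:  C^{2} - 9 = 0
  [\sin{\left(x \right)} \cos{\left(y \right)}]:  C D - 9 = 0
  [\cos{\left(x \right)} \cos^{2}{\left(y \right)}]:  C D^{2} - 27 = 0
  [\cos^{2}{\left(x \right)} \cos{\left(y \right)}]:  C^{2} D - 27 = 0
  [x y^{2} \cos^{2}{\left(x \right)}]:  A C^{2} + 27 = 0
  [x^{2} y^{4} \cos{\left(x \right)}]:  A^{2} C - 27 = 0
  [y^{2} e^{x} e^{y}, x y^{2} e^{x} e^{y}]:  A B + 3 = 0
  [e^{x} e^{y} \sin{\left(x \right)}, e^{x} e^{y} \cos{\left(x \right)}]:  B C - 3 = 0
  [e^{x} e^{y} \cos^{2}{\left(x \right)}]:  B C^{2} - 9 = 0
  [e^{x} e^{y} \cos{\left(y \right)}]:  B D - 3 = 0
  [e^{x} e^{y} \cos^{2}{\left(y \right)}]:  B D^{2} - 9 = 0
  [e^{2 x} e^{2 y} \cos{\left(x \right)}]:  B^{2} C - 3 = 0
  [e^{2 x} e^{2 y} \cos{\left(y \right)}]:  B^{2} D - 3 = 0
  [x y^{2} e^{2 x} e^{2 y}]:  A B^{2} + 3 = 0
  [x y^{2} \cos{\left(x \right)} \cos{\left(y \right)}]:  A C D + 27 = 0
  [x^{2} y^{4} e^{x} e^{y}]:  A^{2} B - 9 = 0
  [x y^{2} e^{x} e^{y} \cos{\left(y \right)}]:  A B D + 9 = 0
  [\cos^{3}{\left(x \right)}]:  C^{3} - 27 = 0
Solving: A = -3, B = 1, C = 3, D = 3.
Check against the point condition:
  u(0, 0) = 7  ⟹  B + C + D = 7  ✓
Hence u(x, y) = - 3 x y^{2} + e^{x + y} + 3 \cos{\left(x \right)} + 3 \cos{\left(y \right)}.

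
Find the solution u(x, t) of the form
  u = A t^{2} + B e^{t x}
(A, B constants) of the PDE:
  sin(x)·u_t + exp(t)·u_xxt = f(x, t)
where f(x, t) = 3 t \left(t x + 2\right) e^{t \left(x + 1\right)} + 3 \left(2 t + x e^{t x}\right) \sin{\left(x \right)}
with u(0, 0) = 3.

Substitute the ansatz u = A t^{2} + B e^{t x} into the left-hand side.
Derivatives of the ansatz:
  u_t = 2 A t + B x e^{t x}
  u_xxt = B t^{2} x e^{t x} + 2 B t e^{t x}
Term by term:
  sin(x)·u_t = 2 A t \sin{\left(x \right)} + B x e^{t x} \sin{\left(x \right)}
  exp(t)·u_xxt = B t^{2} x e^{t} e^{t x} + 2 B t e^{t} e^{t x}
So the left-hand side equals
  2 A t \sin{\left(x \right)} + B t^{2} x e^{t} e^{t x} + 2 B t e^{t} e^{t x} + B x e^{t x} \sin{\left(x \right)}
This must equal f(x, t) identically; expanded, f = 3 t^{2} x e^{t} e^{t x} + 6 t e^{t} e^{t x} + 6 t \sin{\left(x \right)} + 3 x e^{t x} \sin{\left(x \right)}.
Matching coefficients of the independent functions:
  [t \sin{\left(x \right)}]:  2 A = 6
  [t e^{t} e^{t x}]:  2 B = 6
  [x e^{t x} \sin{\left(x \right)}, t^{2} x e^{t} e^{t x}]:  B = 3
Solving: A = 3, B = 3.
Check against the point condition:
  u(0, 0) = 3  ⟹  B = 3  ✓
Hence u(x, t) = 3 t^{2} + 3 e^{t x}.

Answer: u(x, t) = 3 t^{2} + 3 e^{t x}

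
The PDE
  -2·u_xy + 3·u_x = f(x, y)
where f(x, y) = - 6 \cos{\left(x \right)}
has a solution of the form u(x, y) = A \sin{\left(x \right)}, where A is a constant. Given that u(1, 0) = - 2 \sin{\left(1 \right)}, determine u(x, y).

Substitute the ansatz u = A \sin{\left(x \right)} into the left-hand side.
Derivatives of the ansatz:
  u_xy = 0
  u_x = A \cos{\left(x \right)}
Term by term:
  -2·u_xy = 0
  3·u_x = 3 A \cos{\left(x \right)}
So the left-hand side equals
  3 A \cos{\left(x \right)}
This must equal f(x, y) = - 6 \cos{\left(x \right)} identically.
Matching coefficients of the independent functions:
  [\cos{\left(x \right)}]:  3 A = -6
Solving: A = -2.
Check against the point condition:
  u(1, 0) = - 2 \sin{\left(1 \right)}  ⟹  A \sin{\left(1 \right)} = - 2 \sin{\left(1 \right)}  ✓
Hence u(x, y) = - 2 \sin{\left(x \right)}.

Answer: u(x, y) = - 2 \sin{\left(x \right)}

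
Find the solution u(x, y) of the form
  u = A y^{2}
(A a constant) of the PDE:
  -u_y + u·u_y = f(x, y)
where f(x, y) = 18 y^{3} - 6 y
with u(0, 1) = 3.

Substitute the ansatz u = A y^{2} into the left-hand side.
Derivatives of the ansatz:
  u_y = 2 A y
Term by term:
  -u_y = - 2 A y
  u·u_y = 2 A^{2} y^{3}
So the left-hand side equals
  2 A^{2} y^{3} - 2 A y
This must equal f(x, y) = 18 y^{3} - 6 y identically.
Matching coefficients of the independent functions:
  [y]:  - 2 A = -6
  [y^{3}]:  2 A^{2} = 18
Solving: A = 3.
Check against the point condition:
  u(0, 1) = 3  ⟹  A = 3  ✓
Hence u(x, y) = 3 y^{2}.

Answer: u(x, y) = 3 y^{2}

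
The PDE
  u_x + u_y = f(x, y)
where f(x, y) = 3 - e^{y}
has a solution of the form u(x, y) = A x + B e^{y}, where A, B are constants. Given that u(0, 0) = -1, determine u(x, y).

Substitute the ansatz u = A x + B e^{y} into the left-hand side.
Derivatives of the ansatz:
  u_x = A
  u_y = B e^{y}
Term by term:
  u_x = A
  u_y = B e^{y}
So the left-hand side equals
  A + B e^{y}
This must equal f(x, y) = 3 - e^{y} identically.
Matching coefficients of the independent functions:
  [constant term]:  A = 3
  [e^{y}]:  B = -1
Solving: A = 3, B = -1.
Check against the point condition:
  u(0, 0) = -1  ⟹  B = -1  ✓
Hence u(x, y) = 3 x - e^{y}.

Answer: u(x, y) = 3 x - e^{y}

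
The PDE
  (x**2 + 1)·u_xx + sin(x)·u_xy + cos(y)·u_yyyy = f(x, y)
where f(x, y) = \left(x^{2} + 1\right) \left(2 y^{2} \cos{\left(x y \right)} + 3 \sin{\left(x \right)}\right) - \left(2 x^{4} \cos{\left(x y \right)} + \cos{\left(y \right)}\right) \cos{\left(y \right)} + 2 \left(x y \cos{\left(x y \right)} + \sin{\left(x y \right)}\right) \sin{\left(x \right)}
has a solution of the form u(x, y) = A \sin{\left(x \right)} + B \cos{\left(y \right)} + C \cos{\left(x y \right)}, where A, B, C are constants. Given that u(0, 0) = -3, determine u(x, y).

Answer: u(x, y) = - 3 \sin{\left(x \right)} - \cos{\left(y \right)} - 2 \cos{\left(x y \right)}

Derivation:
Substitute the ansatz u = A \sin{\left(x \right)} + B \cos{\left(y \right)} + C \cos{\left(x y \right)} into the left-hand side.
Derivatives of the ansatz:
  u_xx = - A \sin{\left(x \right)} - C y^{2} \cos{\left(x y \right)}
  u_xy = - C x y \cos{\left(x y \right)} - C \sin{\left(x y \right)}
  u_yyyy = B \cos{\left(y \right)} + C x^{4} \cos{\left(x y \right)}
Term by term:
  (x**2 + 1)·u_xx = - A x^{2} \sin{\left(x \right)} - A \sin{\left(x \right)} - C x^{2} y^{2} \cos{\left(x y \right)} - C y^{2} \cos{\left(x y \right)}
  sin(x)·u_xy = - C x y \sin{\left(x \right)} \cos{\left(x y \right)} - C \sin{\left(x \right)} \sin{\left(x y \right)}
  cos(y)·u_yyyy = B \cos^{2}{\left(y \right)} + C x^{4} \cos{\left(y \right)} \cos{\left(x y \right)}
So the left-hand side equals
  - A x^{2} \sin{\left(x \right)} - A \sin{\left(x \right)} + B \cos^{2}{\left(y \right)} + C x^{4} \cos{\left(y \right)} \cos{\left(x y \right)} - C x^{2} y^{2} \cos{\left(x y \right)} - C x y \sin{\left(x \right)} \cos{\left(x y \right)} - C y^{2} \cos{\left(x y \right)} - C \sin{\left(x \right)} \sin{\left(x y \right)}
This must equal f(x, y) identically; expanded, f = - 2 x^{4} \cos{\left(y \right)} \cos{\left(x y \right)} + 2 x^{2} y^{2} \cos{\left(x y \right)} + 3 x^{2} \sin{\left(x \right)} + 2 x y \sin{\left(x \right)} \cos{\left(x y \right)} + 2 y^{2} \cos{\left(x y \right)} + 2 \sin{\left(x \right)} \sin{\left(x y \right)} + 3 \sin{\left(x \right)} - \cos^{2}{\left(y \right)}.
Matching coefficients of the independent functions:
  [x^{2} \sin{\left(x \right)}, \sin{\left(x \right)}]:  - A = 3
  [y^{2} \cos{\left(x y \right)}, \sin{\left(x \right)} \sin{\left(x y \right)}, x^{2} y^{2} \cos{\left(x y \right)}, x y \sin{\left(x \right)} \cos{\left(x y \right)}]:  - C = 2
  [x^{4} \cos{\left(y \right)} \cos{\left(x y \right)}]:  C = -2
  [\cos^{2}{\left(y \right)}]:  B = -1
Solving: A = -3, B = -1, C = -2.
Check against the point condition:
  u(0, 0) = -3  ⟹  B + C = -3  ✓
Hence u(x, y) = - 3 \sin{\left(x \right)} - \cos{\left(y \right)} - 2 \cos{\left(x y \right)}.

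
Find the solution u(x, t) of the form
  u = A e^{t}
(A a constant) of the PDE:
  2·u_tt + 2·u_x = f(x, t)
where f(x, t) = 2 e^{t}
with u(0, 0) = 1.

Substitute the ansatz u = A e^{t} into the left-hand side.
Derivatives of the ansatz:
  u_tt = A e^{t}
  u_x = 0
Term by term:
  2·u_tt = 2 A e^{t}
  2·u_x = 0
So the left-hand side equals
  2 A e^{t}
This must equal f(x, t) = 2 e^{t} identically.
Matching coefficients of the independent functions:
  [e^{t}]:  2 A = 2
Solving: A = 1.
Check against the point condition:
  u(0, 0) = 1  ⟹  A = 1  ✓
Hence u(x, t) = e^{t}.

Answer: u(x, t) = e^{t}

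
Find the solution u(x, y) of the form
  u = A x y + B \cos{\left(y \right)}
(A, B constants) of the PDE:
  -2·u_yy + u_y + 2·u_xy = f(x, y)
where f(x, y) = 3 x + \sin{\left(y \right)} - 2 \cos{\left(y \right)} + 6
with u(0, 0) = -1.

Substitute the ansatz u = A x y + B \cos{\left(y \right)} into the left-hand side.
Derivatives of the ansatz:
  u_yy = - B \cos{\left(y \right)}
  u_y = A x - B \sin{\left(y \right)}
  u_xy = A
Term by term:
  -2·u_yy = 2 B \cos{\left(y \right)}
  u_y = A x - B \sin{\left(y \right)}
  2·u_xy = 2 A
So the left-hand side equals
  A x + 2 A - B \sin{\left(y \right)} + 2 B \cos{\left(y \right)}
This must equal f(x, y) = 3 x + \sin{\left(y \right)} - 2 \cos{\left(y \right)} + 6 identically.
Matching coefficients of the independent functions:
  [constant term]:  2 A = 6
  [x]:  A = 3
  [\sin{\left(y \right)}]:  - B = 1
  [\cos{\left(y \right)}]:  2 B = -2
Solving: A = 3, B = -1.
Check against the point condition:
  u(0, 0) = -1  ⟹  B = -1  ✓
Hence u(x, y) = 3 x y - \cos{\left(y \right)}.

Answer: u(x, y) = 3 x y - \cos{\left(y \right)}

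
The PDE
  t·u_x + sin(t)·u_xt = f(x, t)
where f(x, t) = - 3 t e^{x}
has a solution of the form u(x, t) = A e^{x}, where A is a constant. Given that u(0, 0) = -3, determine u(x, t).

Substitute the ansatz u = A e^{x} into the left-hand side.
Derivatives of the ansatz:
  u_x = A e^{x}
  u_xt = 0
Term by term:
  t·u_x = A t e^{x}
  sin(t)·u_xt = 0
So the left-hand side equals
  A t e^{x}
This must equal f(x, t) = - 3 t e^{x} identically.
Matching coefficients of the independent functions:
  [t e^{x}]:  A = -3
Solving: A = -3.
Check against the point condition:
  u(0, 0) = -3  ⟹  A = -3  ✓
Hence u(x, t) = - 3 e^{x}.

Answer: u(x, t) = - 3 e^{x}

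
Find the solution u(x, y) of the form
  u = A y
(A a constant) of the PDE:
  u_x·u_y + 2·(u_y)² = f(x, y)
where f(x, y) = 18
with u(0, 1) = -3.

Answer: u(x, y) = - 3 y

Derivation:
Substitute the ansatz u = A y into the left-hand side.
Derivatives of the ansatz:
  u_x = 0
  u_y = A
Term by term:
  u_x·u_y = 0
  2·(u_y)² = 2 A^{2}
So the left-hand side equals
  2 A^{2}
This must equal f(x, y) = 18 identically.
Matching coefficients of the independent functions:
  [constant term]:  2 A^{2} = 18
These equations allow (A) = (-3) or (3).
Impose the point condition(s):
  u(0, 1) = -3  ⟹  A = -3
Only A = -3 satisfies everything.
Hence u(x, y) = - 3 y.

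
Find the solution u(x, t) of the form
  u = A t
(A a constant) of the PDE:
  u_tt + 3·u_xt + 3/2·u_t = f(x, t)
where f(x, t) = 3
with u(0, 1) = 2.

Substitute the ansatz u = A t into the left-hand side.
Derivatives of the ansatz:
  u_tt = 0
  u_xt = 0
  u_t = A
Term by term:
  u_tt = 0
  3·u_xt = 0
  3/2·u_t = \frac{3 A}{2}
So the left-hand side equals
  \frac{3 A}{2}
This must equal f(x, t) = 3 identically.
Matching coefficients of the independent functions:
  [constant term]:  \frac{3 A}{2} = 3
Solving: A = 2.
Check against the point condition:
  u(0, 1) = 2  ⟹  A = 2  ✓
Hence u(x, t) = 2 t.

Answer: u(x, t) = 2 t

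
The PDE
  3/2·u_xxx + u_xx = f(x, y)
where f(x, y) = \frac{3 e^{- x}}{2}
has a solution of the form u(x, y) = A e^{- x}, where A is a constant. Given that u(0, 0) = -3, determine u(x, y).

Answer: u(x, y) = - 3 e^{- x}

Derivation:
Substitute the ansatz u = A e^{- x} into the left-hand side.
Derivatives of the ansatz:
  u_xxx = - A e^{- x}
  u_xx = A e^{- x}
Term by term:
  3/2·u_xxx = - \frac{3 A e^{- x}}{2}
  u_xx = A e^{- x}
So the left-hand side equals
  - \frac{A e^{- x}}{2}
This must equal f(x, y) = \frac{3 e^{- x}}{2} identically.
Matching coefficients of the independent functions:
  [e^{- x}]:  - \frac{A}{2} = \frac{3}{2}
Solving: A = -3.
Check against the point condition:
  u(0, 0) = -3  ⟹  A = -3  ✓
Hence u(x, y) = - 3 e^{- x}.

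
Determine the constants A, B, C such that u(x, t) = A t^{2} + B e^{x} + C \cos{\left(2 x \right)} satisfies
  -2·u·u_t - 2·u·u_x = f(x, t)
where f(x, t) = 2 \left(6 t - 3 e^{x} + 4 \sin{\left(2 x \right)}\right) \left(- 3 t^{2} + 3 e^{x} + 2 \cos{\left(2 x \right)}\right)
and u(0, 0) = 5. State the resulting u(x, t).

Substitute the ansatz u = A t^{2} + B e^{x} + C \cos{\left(2 x \right)} into the left-hand side.
Derivatives of the ansatz:
  u_t = 2 A t
  u_x = B e^{x} - 2 C \sin{\left(2 x \right)}
Term by term:
  -2·u·u_t = - 4 A^{2} t^{3} - 4 A B t e^{x} - 4 A C t \cos{\left(2 x \right)}
  -2·u·u_x = - 2 A B t^{2} e^{x} + 4 A C t^{2} \sin{\left(2 x \right)} - 2 B^{2} e^{2 x} + 4 B C e^{x} \sin{\left(2 x \right)} - 2 B C e^{x} \cos{\left(2 x \right)} + 4 C^{2} \sin{\left(2 x \right)} \cos{\left(2 x \right)}
So the left-hand side equals
  - 4 A^{2} t^{3} - 2 A B t^{2} e^{x} - 4 A B t e^{x} + 4 A C t^{2} \sin{\left(2 x \right)} - 4 A C t \cos{\left(2 x \right)} - 2 B^{2} e^{2 x} + 4 B C e^{x} \sin{\left(2 x \right)} - 2 B C e^{x} \cos{\left(2 x \right)} + 4 C^{2} \sin{\left(2 x \right)} \cos{\left(2 x \right)}
This must equal f(x, t) identically; expanded, f = - 36 t^{3} + 18 t^{2} e^{x} - 24 t^{2} \sin{\left(2 x \right)} + 36 t e^{x} + 24 t \cos{\left(2 x \right)} - 18 e^{2 x} + 24 e^{x} \sin{\left(2 x \right)} - 12 e^{x} \cos{\left(2 x \right)} + 16 \sin{\left(2 x \right)} \cos{\left(2 x \right)}.
Matching coefficients of the independent functions:
  [t^{3}]:  - 4 A^{2} = -36
  [t e^{x}]:  - 4 A B = 36
  [t \cos{\left(2 x \right)}]:  - 4 A C = 24
  [t^{2} e^{x}]:  - 2 A B = 18
  [t^{2} \sin{\left(2 x \right)}]:  4 A C = -24
  [e^{x} \sin{\left(2 x \right)}]:  4 B C = 24
  [e^{x} \cos{\left(2 x \right)}]:  - 2 B C = -12
  [\sin{\left(2 x \right)} \cos{\left(2 x \right)}]:  4 C^{2} = 16
  [e^{2 x}]:  - 2 B^{2} = -18
These equations allow (A, B, C) = (-3, 3, 2) or (3, -3, -2).
Impose the point condition(s):
  u(0, 0) = 5  ⟹  B + C = 5
Only A = -3, B = 3, C = 2 satisfies everything.
Hence u(x, t) = - 3 t^{2} + 3 e^{x} + 2 \cos{\left(2 x \right)}.

Answer: u(x, t) = - 3 t^{2} + 3 e^{x} + 2 \cos{\left(2 x \right)}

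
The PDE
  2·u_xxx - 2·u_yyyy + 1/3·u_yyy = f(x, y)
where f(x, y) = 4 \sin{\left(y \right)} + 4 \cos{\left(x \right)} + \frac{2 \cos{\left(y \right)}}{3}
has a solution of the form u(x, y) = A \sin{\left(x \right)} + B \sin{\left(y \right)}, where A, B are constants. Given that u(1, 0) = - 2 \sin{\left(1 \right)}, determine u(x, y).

Substitute the ansatz u = A \sin{\left(x \right)} + B \sin{\left(y \right)} into the left-hand side.
Derivatives of the ansatz:
  u_xxx = - A \cos{\left(x \right)}
  u_yyyy = B \sin{\left(y \right)}
  u_yyy = - B \cos{\left(y \right)}
Term by term:
  2·u_xxx = - 2 A \cos{\left(x \right)}
  -2·u_yyyy = - 2 B \sin{\left(y \right)}
  1/3·u_yyy = - \frac{B \cos{\left(y \right)}}{3}
So the left-hand side equals
  - 2 A \cos{\left(x \right)} - 2 B \sin{\left(y \right)} - \frac{B \cos{\left(y \right)}}{3}
This must equal f(x, y) = 4 \sin{\left(y \right)} + 4 \cos{\left(x \right)} + \frac{2 \cos{\left(y \right)}}{3} identically.
Matching coefficients of the independent functions:
  [\sin{\left(y \right)}]:  - 2 B = 4
  [\cos{\left(x \right)}]:  - 2 A = 4
  [\cos{\left(y \right)}]:  - \frac{B}{3} = \frac{2}{3}
Solving: A = -2, B = -2.
Check against the point condition:
  u(1, 0) = - 2 \sin{\left(1 \right)}  ⟹  A \sin{\left(1 \right)} = - 2 \sin{\left(1 \right)}  ✓
Hence u(x, y) = - 2 \sin{\left(x \right)} - 2 \sin{\left(y \right)}.

Answer: u(x, y) = - 2 \sin{\left(x \right)} - 2 \sin{\left(y \right)}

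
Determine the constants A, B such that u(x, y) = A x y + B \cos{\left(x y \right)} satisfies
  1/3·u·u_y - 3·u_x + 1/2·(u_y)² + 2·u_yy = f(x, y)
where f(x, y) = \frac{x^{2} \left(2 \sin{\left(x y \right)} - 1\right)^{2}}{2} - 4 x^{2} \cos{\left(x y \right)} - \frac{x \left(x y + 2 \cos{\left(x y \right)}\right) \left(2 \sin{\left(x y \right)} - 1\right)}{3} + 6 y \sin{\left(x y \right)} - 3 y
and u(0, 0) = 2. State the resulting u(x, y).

Substitute the ansatz u = A x y + B \cos{\left(x y \right)} into the left-hand side.
Derivatives of the ansatz:
  u_y = A x - B x \sin{\left(x y \right)}
  u_x = A y - B y \sin{\left(x y \right)}
  u_yy = - B x^{2} \cos{\left(x y \right)}
Term by term:
  1/3·u·u_y = \frac{A^{2} x^{2} y}{3} - \frac{A B x^{2} y \sin{\left(x y \right)}}{3} + \frac{A B x \cos{\left(x y \right)}}{3} - \frac{B^{2} x \sin{\left(x y \right)} \cos{\left(x y \right)}}{3}
  -3·u_x = - 3 A y + 3 B y \sin{\left(x y \right)}
  1/2·(u_y)² = \frac{A^{2} x^{2}}{2} - A B x^{2} \sin{\left(x y \right)} + \frac{B^{2} x^{2} \sin^{2}{\left(x y \right)}}{2}
  2·u_yy = - 2 B x^{2} \cos{\left(x y \right)}
So the left-hand side equals
  \frac{A^{2} x^{2} y}{3} + \frac{A^{2} x^{2}}{2} - \frac{A B x^{2} y \sin{\left(x y \right)}}{3} - A B x^{2} \sin{\left(x y \right)} + \frac{A B x \cos{\left(x y \right)}}{3} - 3 A y + \frac{B^{2} x^{2} \sin^{2}{\left(x y \right)}}{2} - \frac{B^{2} x \sin{\left(x y \right)} \cos{\left(x y \right)}}{3} - 2 B x^{2} \cos{\left(x y \right)} + 3 B y \sin{\left(x y \right)}
This must equal f(x, y) identically; expanded, f = - \frac{2 x^{2} y \sin{\left(x y \right)}}{3} + \frac{x^{2} y}{3} + 2 x^{2} \sin^{2}{\left(x y \right)} - 2 x^{2} \sin{\left(x y \right)} - 4 x^{2} \cos{\left(x y \right)} + \frac{x^{2}}{2} - \frac{4 x \sin{\left(x y \right)} \cos{\left(x y \right)}}{3} + \frac{2 x \cos{\left(x y \right)}}{3} + 6 y \sin{\left(x y \right)} - 3 y.
Matching coefficients of the independent functions:
  [x^{2}]:  \frac{A^{2}}{2} = \frac{1}{2}
  [y]:  - 3 A = -3
  [x \cos{\left(x y \right)}]:  \frac{A B}{3} = \frac{2}{3}
  [x^{2} y]:  \frac{A^{2}}{3} = \frac{1}{3}
  [x^{2} \sin{\left(x y \right)}]:  - A B = -2
  [x^{2} \sin^{2}{\left(x y \right)}]:  \frac{B^{2}}{2} = 2
  [x^{2} \cos{\left(x y \right)}]:  - 2 B = -4
  [y \sin{\left(x y \right)}]:  3 B = 6
  [x \sin{\left(x y \right)} \cos{\left(x y \right)}]:  - \frac{B^{2}}{3} = - \frac{4}{3}
  [x^{2} y \sin{\left(x y \right)}]:  - \frac{A B}{3} = - \frac{2}{3}
Solving: A = 1, B = 2.
Check against the point condition:
  u(0, 0) = 2  ⟹  B = 2  ✓
Hence u(x, y) = x y + 2 \cos{\left(x y \right)}.

Answer: u(x, y) = x y + 2 \cos{\left(x y \right)}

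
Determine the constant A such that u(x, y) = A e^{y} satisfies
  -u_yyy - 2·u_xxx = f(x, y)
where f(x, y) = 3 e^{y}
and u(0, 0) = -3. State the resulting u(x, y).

Substitute the ansatz u = A e^{y} into the left-hand side.
Derivatives of the ansatz:
  u_yyy = A e^{y}
  u_xxx = 0
Term by term:
  -u_yyy = - A e^{y}
  -2·u_xxx = 0
So the left-hand side equals
  - A e^{y}
This must equal f(x, y) = 3 e^{y} identically.
Matching coefficients of the independent functions:
  [e^{y}]:  - A = 3
Solving: A = -3.
Check against the point condition:
  u(0, 0) = -3  ⟹  A = -3  ✓
Hence u(x, y) = - 3 e^{y}.

Answer: u(x, y) = - 3 e^{y}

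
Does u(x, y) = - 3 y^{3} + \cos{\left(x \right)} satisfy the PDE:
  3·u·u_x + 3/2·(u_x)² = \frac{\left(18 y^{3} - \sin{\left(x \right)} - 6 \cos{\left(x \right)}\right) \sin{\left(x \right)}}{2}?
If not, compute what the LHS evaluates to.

Evaluate each term of the left-hand side for u = - 3 y^{3} + \cos{\left(x \right)}.
Derivatives:
  u_x = - \sin{\left(x \right)}
Terms:
  3·u·u_x = 3 \left(3 y^{3} - \cos{\left(x \right)}\right) \sin{\left(x \right)}
  3/2·(u_x)² = \frac{3 \sin^{2}{\left(x \right)}}{2}
Sum: LHS = \frac{3 \left(6 y^{3} + \sin{\left(x \right)} - 2 \cos{\left(x \right)}\right) \sin{\left(x \right)}}{2}
Given right-hand side: \frac{\left(18 y^{3} - \sin{\left(x \right)} - 6 \cos{\left(x \right)}\right) \sin{\left(x \right)}}{2}. Difference LHS − RHS = 2 \sin^{2}{\left(x \right)} ≠ 0, so u is not a solution.

Answer: No, the LHS evaluates to \frac{3 \left(6 y^{3} + \sin{\left(x \right)} - 2 \cos{\left(x \right)}\right) \sin{\left(x \right)}}{2}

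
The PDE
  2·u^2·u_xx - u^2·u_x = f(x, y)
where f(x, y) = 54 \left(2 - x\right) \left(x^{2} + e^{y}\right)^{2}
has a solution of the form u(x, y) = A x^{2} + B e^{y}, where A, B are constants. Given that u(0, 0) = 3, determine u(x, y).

Substitute the ansatz u = A x^{2} + B e^{y} into the left-hand side.
Derivatives of the ansatz:
  u_xx = 2 A
  u_x = 2 A x
Term by term:
  2·u^2·u_xx = 4 A^{3} x^{4} + 8 A^{2} B x^{2} e^{y} + 4 A B^{2} e^{2 y}
  -u^2·u_x = - 2 A^{3} x^{5} - 4 A^{2} B x^{3} e^{y} - 2 A B^{2} x e^{2 y}
So the left-hand side equals
  - 2 A^{3} x^{5} + 4 A^{3} x^{4} - 4 A^{2} B x^{3} e^{y} + 8 A^{2} B x^{2} e^{y} - 2 A B^{2} x e^{2 y} + 4 A B^{2} e^{2 y}
This must equal f(x, y) identically; expanded, f = - 54 x^{5} + 108 x^{4} - 108 x^{3} e^{y} + 216 x^{2} e^{y} - 54 x e^{2 y} + 108 e^{2 y}.
Matching coefficients of the independent functions:
  [x^{4}]:  4 A^{3} = 108
  [x^{5}]:  - 2 A^{3} = -54
  [x e^{2 y}]:  - 2 A B^{2} = -54
  [x^{2} e^{y}]:  8 A^{2} B = 216
  [x^{3} e^{y}]:  - 4 A^{2} B = -108
  [e^{2 y}]:  4 A B^{2} = 108
Solving: A = 3, B = 3.
Check against the point condition:
  u(0, 0) = 3  ⟹  B = 3  ✓
Hence u(x, y) = 3 x^{2} + 3 e^{y}.

Answer: u(x, y) = 3 x^{2} + 3 e^{y}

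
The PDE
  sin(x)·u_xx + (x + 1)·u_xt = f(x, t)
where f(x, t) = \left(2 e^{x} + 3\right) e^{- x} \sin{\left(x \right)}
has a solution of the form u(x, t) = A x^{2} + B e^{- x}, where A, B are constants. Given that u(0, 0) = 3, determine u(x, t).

Substitute the ansatz u = A x^{2} + B e^{- x} into the left-hand side.
Derivatives of the ansatz:
  u_xx = 2 A + B e^{- x}
  u_xt = 0
Term by term:
  sin(x)·u_xx = 2 A \sin{\left(x \right)} + B e^{- x} \sin{\left(x \right)}
  (x + 1)·u_xt = 0
So the left-hand side equals
  2 A \sin{\left(x \right)} + B e^{- x} \sin{\left(x \right)}
This must equal f(x, t) identically; expanded, f = 2 \sin{\left(x \right)} + 3 e^{- x} \sin{\left(x \right)}.
Matching coefficients of the independent functions:
  [e^{- x} \sin{\left(x \right)}]:  B = 3
  [\sin{\left(x \right)}]:  2 A = 2
Solving: A = 1, B = 3.
Check against the point condition:
  u(0, 0) = 3  ⟹  B = 3  ✓
Hence u(x, t) = x^{2} + 3 e^{- x}.

Answer: u(x, t) = x^{2} + 3 e^{- x}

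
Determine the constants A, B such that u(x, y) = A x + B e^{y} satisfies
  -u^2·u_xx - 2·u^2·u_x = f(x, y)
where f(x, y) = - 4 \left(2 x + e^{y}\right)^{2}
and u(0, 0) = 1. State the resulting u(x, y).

Substitute the ansatz u = A x + B e^{y} into the left-hand side.
Derivatives of the ansatz:
  u_xx = 0
  u_x = A
Term by term:
  -u^2·u_xx = 0
  -2·u^2·u_x = - 2 A^{3} x^{2} - 4 A^{2} B x e^{y} - 2 A B^{2} e^{2 y}
So the left-hand side equals
  - 2 A^{3} x^{2} - 4 A^{2} B x e^{y} - 2 A B^{2} e^{2 y}
This must equal f(x, y) identically; expanded, f = - 16 x^{2} - 16 x e^{y} - 4 e^{2 y}.
Matching coefficients of the independent functions:
  [x^{2}]:  - 2 A^{3} = -16
  [x e^{y}]:  - 4 A^{2} B = -16
  [e^{2 y}]:  - 2 A B^{2} = -4
Solving: A = 2, B = 1.
Check against the point condition:
  u(0, 0) = 1  ⟹  B = 1  ✓
Hence u(x, y) = 2 x + e^{y}.

Answer: u(x, y) = 2 x + e^{y}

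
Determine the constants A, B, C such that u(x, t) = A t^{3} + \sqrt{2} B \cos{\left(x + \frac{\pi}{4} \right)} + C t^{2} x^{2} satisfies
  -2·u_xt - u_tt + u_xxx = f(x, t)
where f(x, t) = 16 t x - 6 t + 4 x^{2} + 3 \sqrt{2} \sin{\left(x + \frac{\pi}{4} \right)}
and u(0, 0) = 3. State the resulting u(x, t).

Substitute the ansatz u = A t^{3} + \sqrt{2} B \cos{\left(x + \frac{\pi}{4} \right)} + C t^{2} x^{2} into the left-hand side.
Derivatives of the ansatz:
  u_xt = 4 C t x
  u_tt = 6 A t + 2 C x^{2}
  u_xxx = \sqrt{2} B \sin{\left(x + \frac{\pi}{4} \right)}
Term by term:
  -2·u_xt = - 8 C t x
  -u_tt = - 6 A t - 2 C x^{2}
  u_xxx = \sqrt{2} B \sin{\left(x + \frac{\pi}{4} \right)}
So the left-hand side equals
  - 6 A t + \sqrt{2} B \sin{\left(x + \frac{\pi}{4} \right)} - 8 C t x - 2 C x^{2}
This must equal f(x, t) = 16 t x - 6 t + 4 x^{2} + 3 \sqrt{2} \sin{\left(x + \frac{\pi}{4} \right)} identically.
Matching coefficients of the independent functions:
  [t]:  - 6 A = -6
  [x^{2}]:  - 2 C = 4
  [\sqrt{2} \sin{\left(x + \frac{\pi}{4} \right)}]:  B = 3
  [t x]:  - 8 C = 16
Solving: A = 1, B = 3, C = -2.
Check against the point condition:
  u(0, 0) = 3  ⟹  B = 3  ✓
Hence u(x, t) = t^{3} - 2 t^{2} x^{2} + 3 \sqrt{2} \cos{\left(x + \frac{\pi}{4} \right)}.

Answer: u(x, t) = t^{3} - 2 t^{2} x^{2} + 3 \sqrt{2} \cos{\left(x + \frac{\pi}{4} \right)}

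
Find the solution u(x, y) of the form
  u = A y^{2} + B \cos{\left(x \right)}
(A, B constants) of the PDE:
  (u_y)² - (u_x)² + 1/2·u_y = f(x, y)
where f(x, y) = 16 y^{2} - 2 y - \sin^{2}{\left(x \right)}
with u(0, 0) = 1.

Substitute the ansatz u = A y^{2} + B \cos{\left(x \right)} into the left-hand side.
Derivatives of the ansatz:
  u_y = 2 A y
  u_x = - B \sin{\left(x \right)}
Term by term:
  (u_y)² = 4 A^{2} y^{2}
  -(u_x)² = - B^{2} \sin^{2}{\left(x \right)}
  1/2·u_y = A y
So the left-hand side equals
  4 A^{2} y^{2} + A y - B^{2} \sin^{2}{\left(x \right)}
This must equal f(x, y) = 16 y^{2} - 2 y - \sin^{2}{\left(x \right)} identically.
Matching coefficients of the independent functions:
  [y]:  A = -2
  [y^{2}]:  4 A^{2} = 16
  [\sin^{2}{\left(x \right)}]:  - B^{2} = -1
These equations allow (A, B) = (-2, -1) or (-2, 1).
Impose the point condition(s):
  u(0, 0) = 1  ⟹  B = 1
Only A = -2, B = 1 satisfies everything.
Hence u(x, y) = - 2 y^{2} + \cos{\left(x \right)}.

Answer: u(x, y) = - 2 y^{2} + \cos{\left(x \right)}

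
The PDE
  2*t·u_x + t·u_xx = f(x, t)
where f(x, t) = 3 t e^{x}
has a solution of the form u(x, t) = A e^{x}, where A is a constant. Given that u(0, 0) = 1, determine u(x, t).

Answer: u(x, t) = e^{x}

Derivation:
Substitute the ansatz u = A e^{x} into the left-hand side.
Derivatives of the ansatz:
  u_x = A e^{x}
  u_xx = A e^{x}
Term by term:
  2*t·u_x = 2 A t e^{x}
  t·u_xx = A t e^{x}
So the left-hand side equals
  3 A t e^{x}
This must equal f(x, t) = 3 t e^{x} identically.
Matching coefficients of the independent functions:
  [t e^{x}]:  3 A = 3
Solving: A = 1.
Check against the point condition:
  u(0, 0) = 1  ⟹  A = 1  ✓
Hence u(x, t) = e^{x}.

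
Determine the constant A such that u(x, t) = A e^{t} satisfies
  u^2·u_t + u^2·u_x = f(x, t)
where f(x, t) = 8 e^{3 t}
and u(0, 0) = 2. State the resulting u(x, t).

Answer: u(x, t) = 2 e^{t}

Derivation:
Substitute the ansatz u = A e^{t} into the left-hand side.
Derivatives of the ansatz:
  u_t = A e^{t}
  u_x = 0
Term by term:
  u^2·u_t = A^{3} e^{3 t}
  u^2·u_x = 0
So the left-hand side equals
  A^{3} e^{3 t}
This must equal f(x, t) = 8 e^{3 t} identically.
Matching coefficients of the independent functions:
  [e^{3 t}]:  A^{3} = 8
Solving: A = 2.
Check against the point condition:
  u(0, 0) = 2  ⟹  A = 2  ✓
Hence u(x, t) = 2 e^{t}.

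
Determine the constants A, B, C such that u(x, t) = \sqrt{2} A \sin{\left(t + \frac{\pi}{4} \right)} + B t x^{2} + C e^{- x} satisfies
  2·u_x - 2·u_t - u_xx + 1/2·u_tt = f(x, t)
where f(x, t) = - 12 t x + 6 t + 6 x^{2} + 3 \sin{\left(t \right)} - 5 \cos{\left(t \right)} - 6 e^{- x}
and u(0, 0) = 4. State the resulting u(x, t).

Answer: u(x, t) = - 3 t x^{2} + 2 \sqrt{2} \sin{\left(t + \frac{\pi}{4} \right)} + 2 e^{- x}

Derivation:
Substitute the ansatz u = \sqrt{2} A \sin{\left(t + \frac{\pi}{4} \right)} + B t x^{2} + C e^{- x} into the left-hand side.
Derivatives of the ansatz:
  u_x = 2 B t x - C e^{- x}
  u_t = \sqrt{2} A \cos{\left(t + \frac{\pi}{4} \right)} + B x^{2}
  u_xx = 2 B t + C e^{- x}
  u_tt = - \sqrt{2} A \sin{\left(t + \frac{\pi}{4} \right)}
Term by term:
  2·u_x = 4 B t x - 2 C e^{- x}
  -2·u_t = - 2 \sqrt{2} A \cos{\left(t + \frac{\pi}{4} \right)} - 2 B x^{2}
  -u_xx = - 2 B t - C e^{- x}
  1/2·u_tt = - \frac{\sqrt{2} A \sin{\left(t + \frac{\pi}{4} \right)}}{2}
So the left-hand side equals
  - \frac{\sqrt{2} A \sin{\left(t + \frac{\pi}{4} \right)}}{2} - 2 \sqrt{2} A \cos{\left(t + \frac{\pi}{4} \right)} + 4 B t x - 2 B t - 2 B x^{2} - 3 C e^{- x}
This must equal f(x, t) identically; expanded, f = - 12 t x + 6 t + 6 x^{2} - \sqrt{2} \sin{\left(t + \frac{\pi}{4} \right)} - 4 \sqrt{2} \cos{\left(t + \frac{\pi}{4} \right)} - 6 e^{- x}.
Matching coefficients of the independent functions:
  [t, x^{2}]:  - 2 B = 6
  [\sqrt{2} \sin{\left(t + \frac{\pi}{4} \right)}]:  - \frac{A}{2} = -1
  [\sqrt{2} \cos{\left(t + \frac{\pi}{4} \right)}]:  - 2 A = -4
  [t x]:  4 B = -12
  [e^{- x}]:  - 3 C = -6
Solving: A = 2, B = -3, C = 2.
Check against the point condition:
  u(0, 0) = 4  ⟹  A + C = 4  ✓
Hence u(x, t) = - 3 t x^{2} + 2 \sqrt{2} \sin{\left(t + \frac{\pi}{4} \right)} + 2 e^{- x}.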